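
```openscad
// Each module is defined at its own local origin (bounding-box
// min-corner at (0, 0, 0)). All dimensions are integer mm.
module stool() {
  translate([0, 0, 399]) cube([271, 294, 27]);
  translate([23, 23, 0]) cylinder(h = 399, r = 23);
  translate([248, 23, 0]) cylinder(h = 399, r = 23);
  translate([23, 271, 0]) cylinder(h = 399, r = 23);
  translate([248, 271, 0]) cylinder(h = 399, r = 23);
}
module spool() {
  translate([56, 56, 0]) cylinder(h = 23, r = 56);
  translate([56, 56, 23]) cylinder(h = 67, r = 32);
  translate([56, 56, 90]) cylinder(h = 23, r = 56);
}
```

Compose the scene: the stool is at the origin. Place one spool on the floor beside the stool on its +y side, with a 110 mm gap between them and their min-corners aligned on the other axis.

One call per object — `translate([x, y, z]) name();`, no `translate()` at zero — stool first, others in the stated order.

stool();
translate([0, 404, 0]) spool();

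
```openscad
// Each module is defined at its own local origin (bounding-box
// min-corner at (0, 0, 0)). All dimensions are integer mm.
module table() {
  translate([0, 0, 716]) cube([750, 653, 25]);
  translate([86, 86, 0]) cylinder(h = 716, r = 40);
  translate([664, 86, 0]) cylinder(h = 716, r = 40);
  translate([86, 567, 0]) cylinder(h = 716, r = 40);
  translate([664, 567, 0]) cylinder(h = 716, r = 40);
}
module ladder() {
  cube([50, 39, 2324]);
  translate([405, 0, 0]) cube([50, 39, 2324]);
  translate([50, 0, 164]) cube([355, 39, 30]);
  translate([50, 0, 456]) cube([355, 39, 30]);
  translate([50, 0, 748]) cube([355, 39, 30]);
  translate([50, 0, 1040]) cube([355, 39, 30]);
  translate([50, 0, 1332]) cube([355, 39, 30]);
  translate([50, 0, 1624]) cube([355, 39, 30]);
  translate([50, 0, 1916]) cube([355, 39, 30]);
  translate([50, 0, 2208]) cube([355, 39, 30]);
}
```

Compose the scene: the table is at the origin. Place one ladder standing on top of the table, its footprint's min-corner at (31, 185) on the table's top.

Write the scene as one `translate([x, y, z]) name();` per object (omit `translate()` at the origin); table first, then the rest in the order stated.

table();
translate([31, 185, 741]) ladder();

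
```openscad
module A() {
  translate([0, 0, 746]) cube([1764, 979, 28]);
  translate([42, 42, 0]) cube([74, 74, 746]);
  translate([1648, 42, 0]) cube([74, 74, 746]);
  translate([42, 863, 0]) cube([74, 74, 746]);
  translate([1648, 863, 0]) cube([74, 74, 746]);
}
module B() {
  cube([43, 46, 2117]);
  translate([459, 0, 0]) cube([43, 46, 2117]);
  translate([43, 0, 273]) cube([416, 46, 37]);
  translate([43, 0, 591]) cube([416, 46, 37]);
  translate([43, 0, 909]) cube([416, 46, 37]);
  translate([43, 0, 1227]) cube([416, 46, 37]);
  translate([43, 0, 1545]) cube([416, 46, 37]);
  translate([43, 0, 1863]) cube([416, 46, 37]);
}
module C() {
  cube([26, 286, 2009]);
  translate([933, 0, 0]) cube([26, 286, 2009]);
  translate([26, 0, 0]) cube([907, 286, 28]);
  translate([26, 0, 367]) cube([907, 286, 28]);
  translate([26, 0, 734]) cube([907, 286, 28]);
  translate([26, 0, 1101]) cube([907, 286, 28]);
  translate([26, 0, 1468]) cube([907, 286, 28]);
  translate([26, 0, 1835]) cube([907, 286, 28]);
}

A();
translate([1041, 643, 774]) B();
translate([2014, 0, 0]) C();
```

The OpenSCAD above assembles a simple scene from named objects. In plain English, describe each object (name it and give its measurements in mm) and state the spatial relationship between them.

A is a table with a 1764×979 mm rectangular top, 28 mm thick, top surface at z = 774 mm, supported by four 74×74 mm square legs, each inset 42 mm from the nearest pair of top edges, running from the floor.

B is a straight ladder. Two 43×46 mm vertical rails, 2117 mm tall, stand 502 mm apart (outside-to-outside) with their front faces coplanar on the −y side. 6 rungs, each 46 mm deep and 37 mm tall, span between the inner faces of the rails, front faces flush with the rails. The lowest rung's underside is at z = 273 mm and rungs are spaced 318 mm apart (underside to underside).

C is an open bookshelf. Two side panels, each 26 mm thick, 286 mm deep and 2009 mm tall, stand 959 mm apart (outside-to-outside). Between them sit 6 shelves, each 28 mm thick and 286 mm deep, spanning the full gap between the sides. The bottom shelf rests on the floor (its underside at z = 0) and the clear gap between one shelf's top and the next shelf's underside is 339 mm.

The ladder is on top of the table. The bookshelf is on the floor beside the table on its +x side.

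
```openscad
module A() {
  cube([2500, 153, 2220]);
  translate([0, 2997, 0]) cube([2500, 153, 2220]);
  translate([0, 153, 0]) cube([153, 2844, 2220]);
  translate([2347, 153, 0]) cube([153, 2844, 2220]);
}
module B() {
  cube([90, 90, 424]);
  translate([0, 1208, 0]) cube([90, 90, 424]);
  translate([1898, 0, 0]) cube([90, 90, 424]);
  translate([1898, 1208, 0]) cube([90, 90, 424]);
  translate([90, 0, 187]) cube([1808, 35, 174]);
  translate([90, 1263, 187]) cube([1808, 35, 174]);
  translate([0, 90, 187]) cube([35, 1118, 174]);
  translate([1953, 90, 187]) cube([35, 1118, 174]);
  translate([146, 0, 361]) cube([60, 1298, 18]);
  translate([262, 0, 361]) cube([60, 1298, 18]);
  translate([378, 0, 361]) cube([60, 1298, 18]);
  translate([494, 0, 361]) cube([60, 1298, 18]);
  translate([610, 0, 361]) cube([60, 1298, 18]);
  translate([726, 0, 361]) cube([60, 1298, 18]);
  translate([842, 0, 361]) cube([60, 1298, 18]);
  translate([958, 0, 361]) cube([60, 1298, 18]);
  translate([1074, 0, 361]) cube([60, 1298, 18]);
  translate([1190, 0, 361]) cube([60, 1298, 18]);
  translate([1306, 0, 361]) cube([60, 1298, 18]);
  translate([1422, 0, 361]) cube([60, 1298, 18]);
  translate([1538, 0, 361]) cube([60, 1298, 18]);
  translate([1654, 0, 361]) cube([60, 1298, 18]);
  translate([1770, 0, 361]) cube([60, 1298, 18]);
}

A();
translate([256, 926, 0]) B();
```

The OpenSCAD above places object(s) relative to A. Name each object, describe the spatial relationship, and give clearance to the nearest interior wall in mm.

A is a house frame. B is a bed frame. The bed frame sits inside the house frame, centred. The clearance to the nearest interior wall is 103 mm.

Clearances: x = 103, y = 773; minimum 103 mm.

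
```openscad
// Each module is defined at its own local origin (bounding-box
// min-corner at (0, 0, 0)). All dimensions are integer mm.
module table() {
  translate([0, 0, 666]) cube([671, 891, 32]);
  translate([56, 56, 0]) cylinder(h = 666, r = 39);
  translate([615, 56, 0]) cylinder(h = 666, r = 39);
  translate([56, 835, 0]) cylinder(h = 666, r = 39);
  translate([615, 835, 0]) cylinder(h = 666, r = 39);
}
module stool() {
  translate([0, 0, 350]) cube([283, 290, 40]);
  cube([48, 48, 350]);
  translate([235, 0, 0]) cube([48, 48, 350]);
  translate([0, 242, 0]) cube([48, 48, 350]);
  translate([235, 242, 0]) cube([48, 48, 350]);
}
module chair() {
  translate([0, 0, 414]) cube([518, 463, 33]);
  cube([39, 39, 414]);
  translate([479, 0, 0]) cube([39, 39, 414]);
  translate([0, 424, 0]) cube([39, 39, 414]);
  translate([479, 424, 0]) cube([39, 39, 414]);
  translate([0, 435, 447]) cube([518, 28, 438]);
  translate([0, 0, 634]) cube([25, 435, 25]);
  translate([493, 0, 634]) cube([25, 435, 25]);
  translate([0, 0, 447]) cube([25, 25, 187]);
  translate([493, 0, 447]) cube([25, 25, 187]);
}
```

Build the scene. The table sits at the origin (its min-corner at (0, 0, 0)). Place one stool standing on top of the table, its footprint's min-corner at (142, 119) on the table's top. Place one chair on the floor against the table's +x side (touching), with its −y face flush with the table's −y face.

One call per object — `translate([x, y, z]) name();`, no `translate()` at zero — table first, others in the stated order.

table();
translate([142, 119, 698]) stool();
translate([671, 0, 0]) chair();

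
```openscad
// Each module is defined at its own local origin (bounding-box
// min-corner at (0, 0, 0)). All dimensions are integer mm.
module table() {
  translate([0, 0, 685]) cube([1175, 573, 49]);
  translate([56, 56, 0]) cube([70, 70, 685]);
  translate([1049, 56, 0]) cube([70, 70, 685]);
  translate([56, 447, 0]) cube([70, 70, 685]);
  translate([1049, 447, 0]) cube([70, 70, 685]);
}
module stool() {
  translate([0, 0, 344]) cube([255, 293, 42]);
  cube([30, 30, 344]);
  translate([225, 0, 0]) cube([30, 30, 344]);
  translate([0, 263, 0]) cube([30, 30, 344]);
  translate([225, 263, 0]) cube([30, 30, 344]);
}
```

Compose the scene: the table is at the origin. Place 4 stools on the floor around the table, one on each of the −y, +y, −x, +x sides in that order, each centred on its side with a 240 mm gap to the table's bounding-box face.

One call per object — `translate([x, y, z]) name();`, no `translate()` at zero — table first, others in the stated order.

table();
translate([460, -533, 0]) stool();
translate([460, 813, 0]) stool();
translate([-495, 140, 0]) stool();
translate([1415, 140, 0]) stool();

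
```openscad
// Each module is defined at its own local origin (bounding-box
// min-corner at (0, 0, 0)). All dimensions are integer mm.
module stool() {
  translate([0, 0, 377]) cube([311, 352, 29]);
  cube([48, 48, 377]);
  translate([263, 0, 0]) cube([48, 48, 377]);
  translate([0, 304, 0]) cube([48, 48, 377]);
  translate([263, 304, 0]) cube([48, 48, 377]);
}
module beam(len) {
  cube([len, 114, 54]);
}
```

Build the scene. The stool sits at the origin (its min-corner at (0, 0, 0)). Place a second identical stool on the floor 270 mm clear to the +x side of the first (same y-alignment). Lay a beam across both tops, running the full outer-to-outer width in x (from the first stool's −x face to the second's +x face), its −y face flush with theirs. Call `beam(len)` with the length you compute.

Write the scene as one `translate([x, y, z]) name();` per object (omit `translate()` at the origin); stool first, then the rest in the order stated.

stool();
translate([581, 0, 0]) stool();
translate([0, 0, 406]) beam(892);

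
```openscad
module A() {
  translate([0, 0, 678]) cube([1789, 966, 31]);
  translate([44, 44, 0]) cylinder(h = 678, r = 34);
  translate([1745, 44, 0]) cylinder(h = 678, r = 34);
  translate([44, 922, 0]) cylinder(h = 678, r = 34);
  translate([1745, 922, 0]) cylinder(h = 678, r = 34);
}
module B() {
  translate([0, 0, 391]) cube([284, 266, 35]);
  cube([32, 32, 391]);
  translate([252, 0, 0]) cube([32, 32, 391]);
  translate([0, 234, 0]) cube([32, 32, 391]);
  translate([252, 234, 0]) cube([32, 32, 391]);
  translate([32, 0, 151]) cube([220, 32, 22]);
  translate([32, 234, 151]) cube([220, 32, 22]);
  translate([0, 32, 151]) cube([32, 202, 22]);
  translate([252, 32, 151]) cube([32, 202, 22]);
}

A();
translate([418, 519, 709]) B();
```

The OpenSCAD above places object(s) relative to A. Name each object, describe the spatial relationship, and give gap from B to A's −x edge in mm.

The stool's min-x is at 418; the table's min-x is 0; gap = 418 mm.

A is a table. B is a stool. The stool is on top of the table. The gap from the stool to the table's −x edge is 418 mm.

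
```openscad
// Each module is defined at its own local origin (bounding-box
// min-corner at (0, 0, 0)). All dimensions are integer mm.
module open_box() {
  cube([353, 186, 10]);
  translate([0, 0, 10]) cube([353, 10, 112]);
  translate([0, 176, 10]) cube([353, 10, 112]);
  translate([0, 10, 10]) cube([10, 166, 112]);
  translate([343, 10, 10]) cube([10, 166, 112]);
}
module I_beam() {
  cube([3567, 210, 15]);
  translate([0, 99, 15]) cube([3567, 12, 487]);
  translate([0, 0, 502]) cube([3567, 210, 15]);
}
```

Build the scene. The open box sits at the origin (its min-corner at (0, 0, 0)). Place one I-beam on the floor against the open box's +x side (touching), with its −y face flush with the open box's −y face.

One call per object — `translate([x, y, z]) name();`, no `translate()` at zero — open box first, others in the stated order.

open_box();
translate([353, 0, 0]) I_beam();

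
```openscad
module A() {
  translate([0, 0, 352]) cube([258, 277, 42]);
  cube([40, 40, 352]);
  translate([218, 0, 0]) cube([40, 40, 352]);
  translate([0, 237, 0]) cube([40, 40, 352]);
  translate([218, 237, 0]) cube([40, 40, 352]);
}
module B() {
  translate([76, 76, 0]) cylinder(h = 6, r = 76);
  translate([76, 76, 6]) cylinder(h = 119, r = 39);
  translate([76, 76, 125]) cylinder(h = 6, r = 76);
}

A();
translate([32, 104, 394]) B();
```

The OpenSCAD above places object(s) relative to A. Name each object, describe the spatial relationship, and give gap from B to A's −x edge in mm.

The spool's min-x is at 32; the stool's min-x is 0; gap = 32 mm.

A is a stool. B is a spool. The spool is on top of the stool. The gap from the spool to the stool's −x edge is 32 mm.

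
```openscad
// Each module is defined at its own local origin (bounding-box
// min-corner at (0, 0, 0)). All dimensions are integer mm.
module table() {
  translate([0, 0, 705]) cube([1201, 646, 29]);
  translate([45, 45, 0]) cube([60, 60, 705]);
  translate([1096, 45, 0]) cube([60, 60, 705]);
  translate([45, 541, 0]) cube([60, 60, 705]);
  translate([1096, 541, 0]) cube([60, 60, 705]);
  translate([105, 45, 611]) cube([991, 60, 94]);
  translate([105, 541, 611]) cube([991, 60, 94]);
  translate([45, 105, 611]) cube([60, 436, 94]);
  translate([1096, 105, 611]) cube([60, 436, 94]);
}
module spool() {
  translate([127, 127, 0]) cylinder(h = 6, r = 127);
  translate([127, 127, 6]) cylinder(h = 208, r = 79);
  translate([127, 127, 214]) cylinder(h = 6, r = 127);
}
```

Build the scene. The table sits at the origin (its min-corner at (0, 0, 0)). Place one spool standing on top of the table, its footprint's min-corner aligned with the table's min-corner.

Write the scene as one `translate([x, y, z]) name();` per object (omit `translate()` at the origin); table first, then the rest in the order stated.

table();
translate([0, 0, 734]) spool();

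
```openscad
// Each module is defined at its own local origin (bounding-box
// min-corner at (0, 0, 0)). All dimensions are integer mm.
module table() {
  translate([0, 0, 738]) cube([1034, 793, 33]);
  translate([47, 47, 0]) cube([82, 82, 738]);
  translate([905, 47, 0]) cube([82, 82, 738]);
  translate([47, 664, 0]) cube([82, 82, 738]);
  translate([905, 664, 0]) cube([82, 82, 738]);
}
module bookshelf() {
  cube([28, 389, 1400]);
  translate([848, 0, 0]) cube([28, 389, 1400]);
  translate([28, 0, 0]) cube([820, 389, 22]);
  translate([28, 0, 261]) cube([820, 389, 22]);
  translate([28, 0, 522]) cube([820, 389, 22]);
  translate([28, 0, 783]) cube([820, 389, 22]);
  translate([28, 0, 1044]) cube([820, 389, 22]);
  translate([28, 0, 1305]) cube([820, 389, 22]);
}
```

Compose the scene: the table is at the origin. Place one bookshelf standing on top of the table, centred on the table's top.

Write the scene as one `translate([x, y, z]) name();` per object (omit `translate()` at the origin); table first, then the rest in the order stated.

table();
translate([79, 202, 771]) bookshelf();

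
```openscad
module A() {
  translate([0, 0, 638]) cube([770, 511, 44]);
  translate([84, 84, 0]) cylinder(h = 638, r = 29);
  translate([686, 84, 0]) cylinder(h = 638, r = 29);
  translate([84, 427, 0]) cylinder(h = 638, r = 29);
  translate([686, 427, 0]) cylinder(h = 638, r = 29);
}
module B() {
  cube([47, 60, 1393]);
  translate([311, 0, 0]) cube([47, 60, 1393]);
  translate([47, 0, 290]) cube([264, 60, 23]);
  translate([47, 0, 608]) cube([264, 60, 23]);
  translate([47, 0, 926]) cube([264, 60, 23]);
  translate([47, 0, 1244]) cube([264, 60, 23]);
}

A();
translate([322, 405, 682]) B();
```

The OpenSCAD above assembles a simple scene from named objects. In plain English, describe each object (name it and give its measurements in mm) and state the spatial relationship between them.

A is a table with a 770×511 mm rectangular top, 44 mm thick, top surface at z = 682 mm, supported by four round legs of 58 mm diameter, each leg's bounding box inset 55 mm from the nearest pair of top edges, running from the floor.

B is a straight ladder. Two 47×60 mm vertical rails, 1393 mm tall, stand 358 mm apart (outside-to-outside) with their front faces coplanar on the −y side. 4 rungs, each 60 mm deep and 23 mm tall, span between the inner faces of the rails, front faces flush with the rails. The lowest rung's underside is at z = 290 mm and rungs are spaced 318 mm apart (underside to underside).

The ladder is on top of the table.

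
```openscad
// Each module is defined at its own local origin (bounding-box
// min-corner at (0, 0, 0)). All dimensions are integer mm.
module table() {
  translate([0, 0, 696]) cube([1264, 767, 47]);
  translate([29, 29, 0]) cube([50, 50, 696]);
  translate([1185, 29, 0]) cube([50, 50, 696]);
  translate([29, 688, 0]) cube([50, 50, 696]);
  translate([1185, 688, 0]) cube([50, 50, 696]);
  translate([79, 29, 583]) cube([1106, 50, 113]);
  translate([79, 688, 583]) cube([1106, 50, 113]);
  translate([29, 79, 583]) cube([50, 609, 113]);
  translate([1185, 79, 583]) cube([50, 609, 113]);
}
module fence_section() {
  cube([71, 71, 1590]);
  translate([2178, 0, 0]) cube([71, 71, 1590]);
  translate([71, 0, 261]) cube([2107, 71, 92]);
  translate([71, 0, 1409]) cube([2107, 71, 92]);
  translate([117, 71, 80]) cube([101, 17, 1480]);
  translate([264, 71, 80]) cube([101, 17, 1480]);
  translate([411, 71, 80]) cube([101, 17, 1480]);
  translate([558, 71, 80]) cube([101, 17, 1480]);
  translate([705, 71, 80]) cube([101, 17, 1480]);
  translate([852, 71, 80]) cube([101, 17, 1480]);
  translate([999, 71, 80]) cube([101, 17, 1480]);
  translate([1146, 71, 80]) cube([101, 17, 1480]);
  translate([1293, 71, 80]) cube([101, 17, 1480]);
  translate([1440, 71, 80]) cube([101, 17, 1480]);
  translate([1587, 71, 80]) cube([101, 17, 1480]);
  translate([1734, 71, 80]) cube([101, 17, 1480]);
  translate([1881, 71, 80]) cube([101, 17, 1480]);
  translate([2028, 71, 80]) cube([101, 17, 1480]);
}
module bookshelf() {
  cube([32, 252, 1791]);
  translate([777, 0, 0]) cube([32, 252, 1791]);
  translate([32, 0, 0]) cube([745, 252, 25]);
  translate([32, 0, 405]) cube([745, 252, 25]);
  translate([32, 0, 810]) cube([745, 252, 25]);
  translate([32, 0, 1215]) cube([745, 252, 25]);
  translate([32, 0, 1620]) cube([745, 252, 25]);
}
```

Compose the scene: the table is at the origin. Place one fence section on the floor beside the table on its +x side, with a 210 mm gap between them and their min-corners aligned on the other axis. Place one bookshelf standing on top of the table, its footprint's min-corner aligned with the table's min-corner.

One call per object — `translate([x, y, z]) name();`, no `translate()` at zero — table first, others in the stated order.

table();
translate([1474, 0, 0]) fence_section();
translate([0, 0, 743]) bookshelf();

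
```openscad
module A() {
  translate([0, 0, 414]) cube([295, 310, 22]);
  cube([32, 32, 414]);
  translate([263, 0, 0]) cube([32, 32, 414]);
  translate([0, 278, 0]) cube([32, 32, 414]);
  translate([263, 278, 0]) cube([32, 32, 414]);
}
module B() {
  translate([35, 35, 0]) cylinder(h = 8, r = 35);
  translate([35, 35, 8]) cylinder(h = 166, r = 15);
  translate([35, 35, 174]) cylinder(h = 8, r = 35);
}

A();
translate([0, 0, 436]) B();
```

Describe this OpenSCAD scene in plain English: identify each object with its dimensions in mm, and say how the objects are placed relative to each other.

A is a simple wooden stool: a rectangular seat 295 mm (x) by 310 mm (y), 22 mm thick, top face at z = 436 mm, on four square legs, each 32×32 mm in cross-section. The legs rest on z = 0, each flush with a corner of the seat.

B is a spool: two coaxial disc flanges of radius 35 mm and thickness 8 mm, joined by a core cylinder of radius 15 mm and height 166 mm. The lower flange rests on z = 0 and the three cylinders share a vertical axis.

The spool is on top of the stool.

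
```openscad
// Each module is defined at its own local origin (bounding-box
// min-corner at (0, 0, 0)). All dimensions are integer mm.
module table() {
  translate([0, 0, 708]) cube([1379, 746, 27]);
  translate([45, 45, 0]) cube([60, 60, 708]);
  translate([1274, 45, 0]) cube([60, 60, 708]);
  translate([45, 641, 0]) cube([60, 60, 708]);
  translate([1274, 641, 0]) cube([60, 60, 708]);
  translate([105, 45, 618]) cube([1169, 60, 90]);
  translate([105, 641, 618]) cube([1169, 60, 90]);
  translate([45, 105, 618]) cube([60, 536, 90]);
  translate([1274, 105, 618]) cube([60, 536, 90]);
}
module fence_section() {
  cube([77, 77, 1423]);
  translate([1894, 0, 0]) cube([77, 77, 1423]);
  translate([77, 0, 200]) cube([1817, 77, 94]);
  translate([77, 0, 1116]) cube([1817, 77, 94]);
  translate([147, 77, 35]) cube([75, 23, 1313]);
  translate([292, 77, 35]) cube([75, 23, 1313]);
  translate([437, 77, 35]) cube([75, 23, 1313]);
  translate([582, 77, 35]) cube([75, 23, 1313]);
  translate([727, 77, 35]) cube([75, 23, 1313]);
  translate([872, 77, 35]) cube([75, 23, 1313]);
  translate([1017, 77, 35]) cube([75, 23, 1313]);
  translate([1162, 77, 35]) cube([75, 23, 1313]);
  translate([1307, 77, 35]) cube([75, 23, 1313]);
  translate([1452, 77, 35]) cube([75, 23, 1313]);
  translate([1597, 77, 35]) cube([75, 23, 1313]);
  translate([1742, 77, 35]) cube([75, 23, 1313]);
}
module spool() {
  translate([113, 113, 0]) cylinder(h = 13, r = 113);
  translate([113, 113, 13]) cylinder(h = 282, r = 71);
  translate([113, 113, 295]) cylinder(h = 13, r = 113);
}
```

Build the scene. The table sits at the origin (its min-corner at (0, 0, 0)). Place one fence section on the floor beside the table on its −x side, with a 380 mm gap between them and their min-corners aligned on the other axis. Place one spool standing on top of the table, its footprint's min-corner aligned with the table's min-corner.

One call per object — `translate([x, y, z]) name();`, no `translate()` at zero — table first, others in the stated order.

table();
translate([-2351, 0, 0]) fence_section();
translate([0, 0, 735]) spool();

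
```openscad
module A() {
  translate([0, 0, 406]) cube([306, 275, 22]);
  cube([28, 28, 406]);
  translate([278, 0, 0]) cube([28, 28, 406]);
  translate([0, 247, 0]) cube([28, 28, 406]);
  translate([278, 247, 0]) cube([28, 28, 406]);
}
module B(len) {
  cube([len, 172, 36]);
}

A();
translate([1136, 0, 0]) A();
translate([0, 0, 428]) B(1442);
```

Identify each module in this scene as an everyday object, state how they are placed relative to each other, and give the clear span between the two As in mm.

Second stool starts at x = 1136; first ends at x = 306; clear span = 1136 − 306 = 830 mm.

A is a stool. B is a beam. A beam spans the tops of two stools. The clear span between the two stools is 830 mm.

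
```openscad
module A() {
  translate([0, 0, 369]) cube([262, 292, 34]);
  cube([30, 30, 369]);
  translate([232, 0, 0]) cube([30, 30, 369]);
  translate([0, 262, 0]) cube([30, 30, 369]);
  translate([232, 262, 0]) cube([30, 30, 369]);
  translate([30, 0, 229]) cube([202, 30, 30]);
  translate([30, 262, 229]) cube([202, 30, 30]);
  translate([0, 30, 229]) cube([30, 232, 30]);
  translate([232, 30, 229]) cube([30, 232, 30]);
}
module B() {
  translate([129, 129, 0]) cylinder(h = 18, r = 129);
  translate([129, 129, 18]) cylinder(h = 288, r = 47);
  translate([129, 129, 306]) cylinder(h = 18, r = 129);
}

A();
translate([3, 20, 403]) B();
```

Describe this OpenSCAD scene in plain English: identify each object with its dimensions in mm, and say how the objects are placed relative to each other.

A is a simple wooden stool: a rectangular seat 262 mm (x) by 292 mm (y), 34 mm thick, top face at z = 403 mm, on four square legs, each 30×30 mm in cross-section. The legs rest on z = 0, each flush with a corner of the seat. Four stretchers, 30 mm wide and 30 mm tall, connect adjacent legs with their undersides at z = 229 mm, each running between the inner faces of the legs it joins and aligned with the legs' outer faces on the other axis.

B is a spool: two coaxial disc flanges of radius 129 mm and thickness 18 mm, joined by a core cylinder of radius 47 mm and height 288 mm. The lower flange rests on z = 0 and the three cylinders share a vertical axis.

The spool is on top of the stool.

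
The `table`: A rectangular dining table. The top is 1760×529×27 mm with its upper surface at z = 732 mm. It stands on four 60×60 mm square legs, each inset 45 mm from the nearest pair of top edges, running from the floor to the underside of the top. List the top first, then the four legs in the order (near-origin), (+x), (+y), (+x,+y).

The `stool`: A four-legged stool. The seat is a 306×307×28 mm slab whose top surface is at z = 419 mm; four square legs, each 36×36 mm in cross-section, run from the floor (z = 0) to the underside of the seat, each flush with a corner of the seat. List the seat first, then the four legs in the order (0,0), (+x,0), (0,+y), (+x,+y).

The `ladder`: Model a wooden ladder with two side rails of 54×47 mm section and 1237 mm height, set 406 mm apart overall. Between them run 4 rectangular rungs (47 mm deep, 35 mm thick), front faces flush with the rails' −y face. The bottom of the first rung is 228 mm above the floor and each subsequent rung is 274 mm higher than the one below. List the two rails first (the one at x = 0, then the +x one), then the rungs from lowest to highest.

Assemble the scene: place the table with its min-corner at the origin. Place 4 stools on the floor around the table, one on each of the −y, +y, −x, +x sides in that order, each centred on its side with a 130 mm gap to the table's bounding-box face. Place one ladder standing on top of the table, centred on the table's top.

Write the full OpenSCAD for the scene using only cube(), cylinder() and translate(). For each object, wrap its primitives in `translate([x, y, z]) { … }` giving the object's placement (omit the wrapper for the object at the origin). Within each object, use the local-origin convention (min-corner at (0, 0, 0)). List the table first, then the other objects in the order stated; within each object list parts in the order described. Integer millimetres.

translate([0, 0, 705]) cube([1760, 529, 27]);
translate([45, 45, 0]) cube([60, 60, 705]);
translate([1655, 45, 0]) cube([60, 60, 705]);
translate([45, 424, 0]) cube([60, 60, 705]);
translate([1655, 424, 0]) cube([60, 60, 705]);
translate([727, -437, 0]) {
  translate([0, 0, 391]) cube([306, 307, 28]);
  cube([36, 36, 391]);
  translate([270, 0, 0]) cube([36, 36, 391]);
  translate([0, 271, 0]) cube([36, 36, 391]);
  translate([270, 271, 0]) cube([36, 36, 391]);
}
translate([727, 659, 0]) {
  translate([0, 0, 391]) cube([306, 307, 28]);
  cube([36, 36, 391]);
  translate([270, 0, 0]) cube([36, 36, 391]);
  translate([0, 271, 0]) cube([36, 36, 391]);
  translate([270, 271, 0]) cube([36, 36, 391]);
}
translate([-436, 111, 0]) {
  translate([0, 0, 391]) cube([306, 307, 28]);
  cube([36, 36, 391]);
  translate([270, 0, 0]) cube([36, 36, 391]);
  translate([0, 271, 0]) cube([36, 36, 391]);
  translate([270, 271, 0]) cube([36, 36, 391]);
}
translate([1890, 111, 0]) {
  translate([0, 0, 391]) cube([306, 307, 28]);
  cube([36, 36, 391]);
  translate([270, 0, 0]) cube([36, 36, 391]);
  translate([0, 271, 0]) cube([36, 36, 391]);
  translate([270, 271, 0]) cube([36, 36, 391]);
}
translate([677, 241, 732]) {
  cube([54, 47, 1237]);
  translate([352, 0, 0]) cube([54, 47, 1237]);
  translate([54, 0, 228]) cube([298, 47, 35]);
  translate([54, 0, 502]) cube([298, 47, 35]);
  translate([54, 0, 776]) cube([298, 47, 35]);
  translate([54, 0, 1050]) cube([298, 47, 35]);
}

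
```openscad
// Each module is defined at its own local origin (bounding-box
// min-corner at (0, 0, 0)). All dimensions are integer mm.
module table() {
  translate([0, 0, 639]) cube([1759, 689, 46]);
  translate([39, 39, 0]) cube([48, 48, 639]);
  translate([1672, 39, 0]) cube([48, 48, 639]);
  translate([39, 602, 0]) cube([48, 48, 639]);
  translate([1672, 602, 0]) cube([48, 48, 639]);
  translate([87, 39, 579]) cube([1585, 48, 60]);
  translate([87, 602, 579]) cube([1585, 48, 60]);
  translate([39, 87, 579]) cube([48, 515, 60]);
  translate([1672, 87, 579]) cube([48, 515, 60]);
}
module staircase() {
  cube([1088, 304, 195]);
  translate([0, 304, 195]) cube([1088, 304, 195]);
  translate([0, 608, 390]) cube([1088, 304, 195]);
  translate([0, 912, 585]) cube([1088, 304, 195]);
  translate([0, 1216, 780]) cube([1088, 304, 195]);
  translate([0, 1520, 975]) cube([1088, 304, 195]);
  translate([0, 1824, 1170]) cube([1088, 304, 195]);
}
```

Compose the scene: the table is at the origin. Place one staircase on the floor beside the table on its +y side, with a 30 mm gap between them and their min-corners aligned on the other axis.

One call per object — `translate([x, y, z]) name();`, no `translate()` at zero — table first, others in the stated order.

table();
translate([0, 719, 0]) staircase();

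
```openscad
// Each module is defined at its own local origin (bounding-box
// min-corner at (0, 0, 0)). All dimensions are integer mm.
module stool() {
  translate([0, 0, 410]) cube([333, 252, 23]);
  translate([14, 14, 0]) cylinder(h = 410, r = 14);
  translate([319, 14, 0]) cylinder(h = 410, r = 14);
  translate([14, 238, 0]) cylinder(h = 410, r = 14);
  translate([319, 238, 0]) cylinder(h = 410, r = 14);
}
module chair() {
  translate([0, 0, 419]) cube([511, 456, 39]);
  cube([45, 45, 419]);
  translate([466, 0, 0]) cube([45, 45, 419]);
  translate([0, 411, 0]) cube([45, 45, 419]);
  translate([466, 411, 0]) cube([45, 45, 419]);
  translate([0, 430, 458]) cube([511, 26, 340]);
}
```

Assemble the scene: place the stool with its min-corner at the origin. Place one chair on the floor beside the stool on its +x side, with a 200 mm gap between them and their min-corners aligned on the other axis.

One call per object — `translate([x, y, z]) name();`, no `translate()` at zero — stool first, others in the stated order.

stool();
translate([533, 0, 0]) chair();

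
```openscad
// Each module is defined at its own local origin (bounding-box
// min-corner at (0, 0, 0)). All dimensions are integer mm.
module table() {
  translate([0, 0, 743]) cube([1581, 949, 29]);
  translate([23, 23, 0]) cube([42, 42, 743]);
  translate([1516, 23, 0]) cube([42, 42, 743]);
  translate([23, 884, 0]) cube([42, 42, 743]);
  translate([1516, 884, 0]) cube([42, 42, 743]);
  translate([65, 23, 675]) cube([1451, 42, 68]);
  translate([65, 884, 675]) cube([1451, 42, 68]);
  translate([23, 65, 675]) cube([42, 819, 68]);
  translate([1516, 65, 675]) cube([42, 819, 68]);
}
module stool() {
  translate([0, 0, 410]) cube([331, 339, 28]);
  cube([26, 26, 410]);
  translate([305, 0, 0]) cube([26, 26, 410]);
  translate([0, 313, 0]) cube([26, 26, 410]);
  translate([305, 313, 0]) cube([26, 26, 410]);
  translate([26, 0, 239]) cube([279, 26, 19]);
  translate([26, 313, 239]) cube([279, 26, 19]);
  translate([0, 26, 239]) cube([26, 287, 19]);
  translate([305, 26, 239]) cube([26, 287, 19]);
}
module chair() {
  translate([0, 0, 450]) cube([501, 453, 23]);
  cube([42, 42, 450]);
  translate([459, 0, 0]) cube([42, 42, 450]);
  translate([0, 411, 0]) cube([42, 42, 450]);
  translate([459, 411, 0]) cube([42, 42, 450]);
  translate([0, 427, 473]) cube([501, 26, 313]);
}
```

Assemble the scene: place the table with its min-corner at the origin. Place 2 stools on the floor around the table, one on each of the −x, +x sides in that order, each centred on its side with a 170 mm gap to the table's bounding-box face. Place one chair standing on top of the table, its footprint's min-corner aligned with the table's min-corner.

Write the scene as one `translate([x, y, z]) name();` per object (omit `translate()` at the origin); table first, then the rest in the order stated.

table();
translate([-501, 305, 0]) stool();
translate([1751, 305, 0]) stool();
translate([0, 0, 772]) chair();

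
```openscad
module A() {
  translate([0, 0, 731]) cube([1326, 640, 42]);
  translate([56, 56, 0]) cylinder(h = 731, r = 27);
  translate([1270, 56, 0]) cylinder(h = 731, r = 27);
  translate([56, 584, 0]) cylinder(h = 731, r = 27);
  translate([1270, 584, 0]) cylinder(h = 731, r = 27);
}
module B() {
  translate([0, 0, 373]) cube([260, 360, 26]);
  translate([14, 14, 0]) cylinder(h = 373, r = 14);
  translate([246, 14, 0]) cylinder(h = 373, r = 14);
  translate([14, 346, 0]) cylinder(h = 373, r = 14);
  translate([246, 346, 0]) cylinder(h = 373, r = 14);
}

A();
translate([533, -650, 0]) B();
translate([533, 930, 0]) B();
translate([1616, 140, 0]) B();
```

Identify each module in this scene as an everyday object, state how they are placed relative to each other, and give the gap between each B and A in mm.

Each stool's nearest face is 290 mm from the table's bounding box.

A is a table. B is a stool. Three stools sit around the table at the −y, +y, +x sides. The gap between each stool and the table is 290 mm.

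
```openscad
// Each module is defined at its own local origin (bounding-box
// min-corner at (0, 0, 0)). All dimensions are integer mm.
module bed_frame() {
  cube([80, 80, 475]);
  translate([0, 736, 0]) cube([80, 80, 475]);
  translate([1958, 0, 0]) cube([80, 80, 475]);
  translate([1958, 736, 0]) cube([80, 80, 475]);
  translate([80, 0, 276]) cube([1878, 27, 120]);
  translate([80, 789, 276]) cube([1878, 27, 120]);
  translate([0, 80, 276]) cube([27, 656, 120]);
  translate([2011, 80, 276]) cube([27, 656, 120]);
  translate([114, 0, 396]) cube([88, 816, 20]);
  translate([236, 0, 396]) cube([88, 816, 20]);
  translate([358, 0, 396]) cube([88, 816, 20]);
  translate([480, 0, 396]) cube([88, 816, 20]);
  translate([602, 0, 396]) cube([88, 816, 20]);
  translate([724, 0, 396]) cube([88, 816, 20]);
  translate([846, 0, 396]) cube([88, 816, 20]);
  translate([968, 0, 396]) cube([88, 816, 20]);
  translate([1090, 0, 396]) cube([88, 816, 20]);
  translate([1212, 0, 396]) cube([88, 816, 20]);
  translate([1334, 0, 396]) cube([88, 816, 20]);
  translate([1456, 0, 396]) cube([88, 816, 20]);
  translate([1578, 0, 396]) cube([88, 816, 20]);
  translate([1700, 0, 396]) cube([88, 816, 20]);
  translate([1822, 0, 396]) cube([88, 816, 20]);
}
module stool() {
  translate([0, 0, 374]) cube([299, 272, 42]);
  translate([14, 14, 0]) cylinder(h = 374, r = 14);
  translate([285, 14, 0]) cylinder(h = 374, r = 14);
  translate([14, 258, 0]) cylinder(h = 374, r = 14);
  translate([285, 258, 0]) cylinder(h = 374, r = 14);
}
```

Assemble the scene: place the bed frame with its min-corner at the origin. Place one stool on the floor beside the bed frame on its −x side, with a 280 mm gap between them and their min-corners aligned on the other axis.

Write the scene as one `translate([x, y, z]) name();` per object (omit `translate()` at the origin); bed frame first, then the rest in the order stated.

bed_frame();
translate([-579, 0, 0]) stool();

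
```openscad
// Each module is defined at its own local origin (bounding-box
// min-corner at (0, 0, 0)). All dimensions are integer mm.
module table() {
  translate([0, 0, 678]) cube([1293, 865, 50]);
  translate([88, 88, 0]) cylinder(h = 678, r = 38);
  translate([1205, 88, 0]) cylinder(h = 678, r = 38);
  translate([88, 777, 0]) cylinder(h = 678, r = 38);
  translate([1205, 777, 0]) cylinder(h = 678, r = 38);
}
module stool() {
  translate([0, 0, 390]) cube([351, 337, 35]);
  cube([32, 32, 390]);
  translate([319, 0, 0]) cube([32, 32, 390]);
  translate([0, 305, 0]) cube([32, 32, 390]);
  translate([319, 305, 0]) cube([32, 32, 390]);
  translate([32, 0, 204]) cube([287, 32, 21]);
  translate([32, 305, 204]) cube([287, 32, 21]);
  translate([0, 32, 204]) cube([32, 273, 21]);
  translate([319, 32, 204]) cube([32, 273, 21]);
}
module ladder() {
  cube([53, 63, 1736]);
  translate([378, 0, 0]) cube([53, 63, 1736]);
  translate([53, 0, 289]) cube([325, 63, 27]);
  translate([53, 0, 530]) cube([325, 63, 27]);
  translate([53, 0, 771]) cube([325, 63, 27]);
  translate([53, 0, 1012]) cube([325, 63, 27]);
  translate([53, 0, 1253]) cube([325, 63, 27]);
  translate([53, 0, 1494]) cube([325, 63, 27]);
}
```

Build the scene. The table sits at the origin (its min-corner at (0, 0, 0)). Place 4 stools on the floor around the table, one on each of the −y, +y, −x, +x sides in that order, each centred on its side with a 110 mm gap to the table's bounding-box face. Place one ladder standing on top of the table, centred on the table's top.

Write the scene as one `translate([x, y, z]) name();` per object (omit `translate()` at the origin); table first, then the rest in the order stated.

table();
translate([471, -447, 0]) stool();
translate([471, 975, 0]) stool();
translate([-461, 264, 0]) stool();
translate([1403, 264, 0]) stool();
translate([431, 401, 728]) ladder();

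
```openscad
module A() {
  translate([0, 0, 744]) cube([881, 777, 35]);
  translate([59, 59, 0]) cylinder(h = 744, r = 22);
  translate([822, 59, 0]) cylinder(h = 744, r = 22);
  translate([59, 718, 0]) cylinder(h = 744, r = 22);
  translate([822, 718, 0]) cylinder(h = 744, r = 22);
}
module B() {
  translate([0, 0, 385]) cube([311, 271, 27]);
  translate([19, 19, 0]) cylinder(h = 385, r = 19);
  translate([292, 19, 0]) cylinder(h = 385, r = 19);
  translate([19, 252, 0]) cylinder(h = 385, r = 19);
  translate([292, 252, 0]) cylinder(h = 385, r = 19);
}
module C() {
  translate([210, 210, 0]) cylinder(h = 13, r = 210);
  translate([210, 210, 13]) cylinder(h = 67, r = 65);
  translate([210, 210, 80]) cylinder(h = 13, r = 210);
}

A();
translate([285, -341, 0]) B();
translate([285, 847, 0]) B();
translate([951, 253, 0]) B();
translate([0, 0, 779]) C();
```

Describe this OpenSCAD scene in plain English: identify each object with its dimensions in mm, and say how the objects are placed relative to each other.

A is a table: top 881 mm (x) × 777 mm (y), 35 mm thick, upper face at z = 779 mm, on four round legs of 44 mm diameter, each leg's bounding box inset 37 mm from the nearest pair of top edges, running from z = 0 to the bottom of the top.

B is a four-legged stool. The seat is 311×271 mm, 27 mm thick, top at z = 412 mm. It stands on four round legs, each 38 mm in diameter, from z = 0 to the seat underside, each leg's axis is inset half a diameter from the nearest pair of seat edges (so the leg's bounding box is flush with the corner).

C is a spool: two coaxial disc flanges of radius 210 mm and thickness 13 mm, joined by a core cylinder of radius 65 mm and height 67 mm. The lower flange rests on z = 0 and the three cylinders share a vertical axis.

Three stools sit around the table at the −y, +y, +x sides. The spool is on top of the table.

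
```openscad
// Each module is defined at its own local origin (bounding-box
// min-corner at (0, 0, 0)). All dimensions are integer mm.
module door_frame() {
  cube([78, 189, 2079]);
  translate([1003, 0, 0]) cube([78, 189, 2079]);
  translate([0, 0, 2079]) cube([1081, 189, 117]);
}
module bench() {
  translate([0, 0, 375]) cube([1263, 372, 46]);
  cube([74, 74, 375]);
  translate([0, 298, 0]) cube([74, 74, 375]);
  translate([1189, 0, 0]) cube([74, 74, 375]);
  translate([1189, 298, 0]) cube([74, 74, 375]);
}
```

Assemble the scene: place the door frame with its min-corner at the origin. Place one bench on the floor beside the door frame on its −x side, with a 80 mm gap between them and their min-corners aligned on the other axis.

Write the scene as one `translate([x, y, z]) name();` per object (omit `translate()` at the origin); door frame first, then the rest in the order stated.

door_frame();
translate([-1343, 0, 0]) bench();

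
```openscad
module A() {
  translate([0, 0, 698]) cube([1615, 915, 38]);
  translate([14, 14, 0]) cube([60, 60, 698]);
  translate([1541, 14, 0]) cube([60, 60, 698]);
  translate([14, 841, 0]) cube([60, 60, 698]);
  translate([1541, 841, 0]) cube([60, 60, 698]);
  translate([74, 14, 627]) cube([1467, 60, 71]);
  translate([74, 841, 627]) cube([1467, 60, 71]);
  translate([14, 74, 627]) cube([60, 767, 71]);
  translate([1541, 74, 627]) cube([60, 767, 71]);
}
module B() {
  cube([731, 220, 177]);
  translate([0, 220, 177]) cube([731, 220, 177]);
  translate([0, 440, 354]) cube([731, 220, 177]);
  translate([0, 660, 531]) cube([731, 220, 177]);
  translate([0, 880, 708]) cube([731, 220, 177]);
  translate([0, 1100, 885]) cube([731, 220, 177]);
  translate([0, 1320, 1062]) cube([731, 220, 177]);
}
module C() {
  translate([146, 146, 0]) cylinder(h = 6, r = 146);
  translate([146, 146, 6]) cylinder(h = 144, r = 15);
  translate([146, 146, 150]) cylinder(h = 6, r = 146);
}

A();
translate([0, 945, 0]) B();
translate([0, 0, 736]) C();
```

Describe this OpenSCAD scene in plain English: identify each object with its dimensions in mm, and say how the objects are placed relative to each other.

A is a table: top 1615 mm (x) × 915 mm (y), 38 mm thick, upper face at z = 736 mm, on four 60×60 mm square legs, each inset 14 mm from the nearest pair of top edges, running from z = 0 to the bottom of the top. Four apron rails, 60 mm thick and 71 mm tall, run between adjacent legs with their top edges flush with the underside of the top and their outer faces flush with the legs' outer faces.

B is a straight staircase of 7 solid steps. Each step is 731 mm wide (x), 220 mm deep (y, the going) and 177 mm tall (the rise). The first step rests on the floor; each subsequent step sits one going further in +y and one rise higher in +z, directly behind and above the previous step with no overlap.

C is a spool: two coaxial disc flanges of radius 146 mm and thickness 6 mm, joined by a core cylinder of radius 15 mm and height 144 mm. The lower flange rests on z = 0 and the three cylinders share a vertical axis.

The staircase is on the floor beside the table on its +y side. The spool is on top of the table.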